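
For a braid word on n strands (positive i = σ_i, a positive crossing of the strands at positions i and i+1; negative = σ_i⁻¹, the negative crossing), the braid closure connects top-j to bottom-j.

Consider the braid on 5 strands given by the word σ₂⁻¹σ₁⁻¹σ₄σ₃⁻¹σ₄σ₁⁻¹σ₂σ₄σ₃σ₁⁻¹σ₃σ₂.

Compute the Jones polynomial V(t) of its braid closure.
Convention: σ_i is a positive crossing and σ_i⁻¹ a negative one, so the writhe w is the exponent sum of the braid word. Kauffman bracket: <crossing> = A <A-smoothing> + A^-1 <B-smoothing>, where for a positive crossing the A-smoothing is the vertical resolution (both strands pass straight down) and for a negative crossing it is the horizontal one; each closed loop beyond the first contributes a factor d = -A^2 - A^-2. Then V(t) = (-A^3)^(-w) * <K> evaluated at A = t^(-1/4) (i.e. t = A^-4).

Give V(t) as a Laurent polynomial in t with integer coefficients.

-t^5 + t^4 - 2*t^3 + 4*t^2 - 3*t + 4 - 3*t^-1 + 2*t^-2 - t^-3

Derivation:
The presented braid s2^-1 s1^-1 s4 s3^-1 s4 s1^-1 s2 s4 s3 s1^-1 s3 s2 on 5 strands reduces by inverse Markov moves (closure unchanged at each step):
  Deconjugate: the word is γ·β·γ⁻¹ with γ = s2^-1 (prefix) and γ⁻¹ = s2 (suffix); strip both.
Reduced to β = s1^-1 s4 s3^-1 s4 s1^-1 s2 s4 s3 s1^-1 s3 on 5 strands, 10 crossings.
Compute on β:
Braid: s1^-1 s4 s3^-1 s4 s1^-1 s2 s4 s3 s1^-1 s3 on 5 strands, 10 crossings.
Writhe w = (#positive) - (#negative) = 6 - 4 = 2.
Enumerate smoothing states for the bracket polynomial. There are 2^10 = 1024 states.
Each crossing splits two ways (0=vertical, 1=horizontal). The state's weight is A^(#A-smoothings - #B-smoothings) * d^(loops - 1).
Tabulate the states by total A-exponent and number of loops L (A-exp: L × count):
  A^10: L=5 ×1
  A^8: L=4 ×7, L=6 ×3
  A^6: L=3 ×18, L=5 ×26, L=7 ×1
  A^4: L=2 ×21, L=4 ×85, L=6 ×14
  A^2: L=1 ×9, L=3 ×137, L=5 ×62, L=7 ×2
  A^0: L=2 ×105, L=4 ×132, L=6 ×15
  A^-2: L=1 ×30, L=3 ×132, L=5 ×47, L=7 ×1
  A^-4: L=2 ×49, L=4 ×65, L=6 ×6
  A^-6: L=3 ×31, L=5 ×14
  A^-8: L=4 ×9, L=6 ×1
  A^-10: L=5 ×1
Each group contributes A^e * Σ count * d^(L-1):
Powers of d = -A^2 - A^-2: d^2 = A^4 + 2 + A^-4; d^3 = -A^6 - 3*A^2 - 3*A^-2 - A^-6; d^4 = A^8 + 4*A^4 + 6 + 4*A^-4 + A^-8; d^5 = -A^10 - 5*A^6 - 10*A^2 - 10*A^-2 - 5*A^-6 - A^-10; d^6 = A^12 + 6*A^8 + 15*A^4 + 20 + 15*A^-4 + 6*A^-8 + A^-12.
  A^10 * (d^4) = A^18 + 4*A^14 + 6*A^10 + 4*A^6 + A^2
  A^8 * (7*d^3 + 3*d^5) = -3*A^18 - 22*A^14 - 51*A^10 - 51*A^6 - 22*A^2 - 3*A^-2
  A^6 * (18*d^2 + 26*d^4 + d^6) = A^18 + 32*A^14 + 137*A^10 + 212*A^6 + 137*A^2 + 32*A^-2 + A^-6
  A^4 * (21*d + 85*d^3 + 14*d^5) = -14*A^14 - 155*A^10 - 416*A^6 - 416*A^2 - 155*A^-2 - 14*A^-6
  A^2 * (9 + 137*d^2 + 62*d^4 + 2*d^6) = 2*A^14 + 74*A^10 + 415*A^6 + 695*A^2 + 415*A^-2 + 74*A^-6 + 2*A^-10
  A^0 * (105*d + 132*d^3 + 15*d^5) = -15*A^10 - 207*A^6 - 651*A^2 - 651*A^-2 - 207*A^-6 - 15*A^-10
  A^-2 * (30 + 132*d^2 + 47*d^4 + d^6) = A^10 + 53*A^6 + 335*A^2 + 596*A^-2 + 335*A^-6 + 53*A^-10 + A^-14
  A^-4 * (49*d + 65*d^3 + 6*d^5) = -6*A^6 - 95*A^2 - 304*A^-2 - 304*A^-6 - 95*A^-10 - 6*A^-14
  A^-6 * (31*d^2 + 14*d^4) = 14*A^2 + 87*A^-2 + 146*A^-6 + 87*A^-10 + 14*A^-14
  A^-8 * (9*d^3 + d^5) = -A^2 - 14*A^-2 - 37*A^-6 - 37*A^-10 - 14*A^-14 - A^-18
  A^-10 * (d^4) = A^-2 + 4*A^-6 + 6*A^-10 + 4*A^-14 + A^-18
Summing the groups: <K> = -A^18 + 2*A^14 - 3*A^10 + 4*A^6 - 3*A^2 + 4*A^-2 - 2*A^-6 + A^-10 - A^-14
Normalise by the writhe: (-A^3)^(-w) = (-A^3)^(-2) = A^-6, so f(A) = A^-6 * <K> = -A^12 + 2*A^8 - 3*A^4 + 4 - 3*A^-4 + 4*A^-8 - 2*A^-12 + A^-16 - A^-20.
Substitute A = t^(-1/4), i.e. A^e → t^(-e/4): V(t) = -t^5 + t^4 - 2*t^3 + 4*t^2 - 3*t + 4 - 3*t^-1 + 2*t^-2 - t^-3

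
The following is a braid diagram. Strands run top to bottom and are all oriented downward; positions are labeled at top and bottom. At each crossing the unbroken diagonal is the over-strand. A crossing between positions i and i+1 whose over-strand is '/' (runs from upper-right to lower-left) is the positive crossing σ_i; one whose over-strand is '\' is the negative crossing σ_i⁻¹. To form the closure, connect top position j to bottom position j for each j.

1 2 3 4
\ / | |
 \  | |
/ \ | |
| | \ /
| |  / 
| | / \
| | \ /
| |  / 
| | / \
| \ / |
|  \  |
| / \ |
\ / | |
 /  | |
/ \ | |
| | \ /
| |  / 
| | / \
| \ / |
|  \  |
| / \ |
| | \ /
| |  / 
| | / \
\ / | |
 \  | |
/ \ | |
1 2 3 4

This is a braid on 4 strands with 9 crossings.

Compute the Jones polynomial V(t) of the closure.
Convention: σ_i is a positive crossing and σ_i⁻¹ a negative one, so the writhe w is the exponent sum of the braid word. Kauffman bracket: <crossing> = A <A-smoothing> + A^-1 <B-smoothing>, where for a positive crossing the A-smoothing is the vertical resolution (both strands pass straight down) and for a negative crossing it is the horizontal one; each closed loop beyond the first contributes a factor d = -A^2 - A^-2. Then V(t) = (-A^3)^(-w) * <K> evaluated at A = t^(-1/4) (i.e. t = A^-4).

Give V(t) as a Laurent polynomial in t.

t^5 - 2*t^4 + 3*t^3 - 3*t^2 + 3*t - 3 + 2*t^-1 - t^-2 + t^-3

Derivation:
Reading the diagram top to bottom ('/'-over between positions i,i+1 = s_i, '\'-over = s_i^-1): braid word = s1^-1 s3 s3 s2^-1 s1 s3 s2^-1 s3 s1^-1.
Braid: s1^-1 s3 s3 s2^-1 s1 s3 s2^-1 s3 s1^-1 on 4 strands, 9 crossings.
Writhe w = (#positive) - (#negative) = 5 - 4 = 1.
Computing the Kauffman bracket via state sum. There are 2^9 = 512 states.
For each crossing: s=0 is the vertical smoothing, s=1 horizontal. Crossing k contributes A^(sign_k * (1 - 2*s_k)); loop factor d = -A^2 - A^-2.
Tabulate the states by total A-exponent and number of loops L (A-exp: L × count):
  A^9: L=4 ×1
  A^7: L=3 ×9
  A^5: L=2 ×29, L=4 ×7
  A^3: L=1 ×30, L=3 ×52, L=5 ×2
  A^1: L=2 ×83, L=4 ×43
  A^-1: L=1 ×11, L=3 ×93, L=5 ×22
  A^-3: L=2 ×19, L=4 ×58, L=6 ×7
  A^-5: L=3 ×15, L=5 ×20, L=7 ×1
  A^-7: L=4 ×6, L=6 ×3
  A^-9: L=5 ×1
Each group contributes A^e * Σ count * d^(L-1):
Powers of d = -A^2 - A^-2: d^2 = A^4 + 2 + A^-4; d^3 = -A^6 - 3*A^2 - 3*A^-2 - A^-6; d^4 = A^8 + 4*A^4 + 6 + 4*A^-4 + A^-8; d^5 = -A^10 - 5*A^6 - 10*A^2 - 10*A^-2 - 5*A^-6 - A^-10; d^6 = A^12 + 6*A^8 + 15*A^4 + 20 + 15*A^-4 + 6*A^-8 + A^-12.
  A^9 * (d^3) = -A^15 - 3*A^11 - 3*A^7 - A^3
  A^7 * (9*d^2) = 9*A^11 + 18*A^7 + 9*A^3
  A^5 * (29*d + 7*d^3) = -7*A^11 - 50*A^7 - 50*A^3 - 7*A^-1
  A^3 * (30 + 52*d^2 + 2*d^4) = 2*A^11 + 60*A^7 + 146*A^3 + 60*A^-1 + 2*A^-5
  A^1 * (83*d + 43*d^3) = -43*A^7 - 212*A^3 - 212*A^-1 - 43*A^-5
  A^-1 * (11 + 93*d^2 + 22*d^4) = 22*A^7 + 181*A^3 + 329*A^-1 + 181*A^-5 + 22*A^-9
  A^-3 * (19*d + 58*d^3 + 7*d^5) = -7*A^7 - 93*A^3 - 263*A^-1 - 263*A^-5 - 93*A^-9 - 7*A^-13
  A^-5 * (15*d^2 + 20*d^4 + d^6) = A^7 + 26*A^3 + 110*A^-1 + 170*A^-5 + 110*A^-9 + 26*A^-13 + A^-17
  A^-7 * (6*d^3 + 3*d^5) = -3*A^3 - 21*A^-1 - 48*A^-5 - 48*A^-9 - 21*A^-13 - 3*A^-17
  A^-9 * (d^4) = A^-1 + 4*A^-5 + 6*A^-9 + 4*A^-13 + A^-17
Summing the groups: <K> = -A^15 + A^11 - 2*A^7 + 3*A^3 - 3*A^-1 + 3*A^-5 - 3*A^-9 + 2*A^-13 - A^-17
Normalise by the writhe: (-A^3)^(-w) = (-A^3)^(-1) = -A^-3, so f(A) = -A^-3 * <K> = A^12 - A^8 + 2*A^4 - 3 + 3*A^-4 - 3*A^-8 + 3*A^-12 - 2*A^-16 + A^-20.
Substitute A = t^(-1/4), i.e. A^e → t^(-e/4): V(t) = t^5 - 2*t^4 + 3*t^3 - 3*t^2 + 3*t - 3 + 2*t^-1 - t^-2 + t^-3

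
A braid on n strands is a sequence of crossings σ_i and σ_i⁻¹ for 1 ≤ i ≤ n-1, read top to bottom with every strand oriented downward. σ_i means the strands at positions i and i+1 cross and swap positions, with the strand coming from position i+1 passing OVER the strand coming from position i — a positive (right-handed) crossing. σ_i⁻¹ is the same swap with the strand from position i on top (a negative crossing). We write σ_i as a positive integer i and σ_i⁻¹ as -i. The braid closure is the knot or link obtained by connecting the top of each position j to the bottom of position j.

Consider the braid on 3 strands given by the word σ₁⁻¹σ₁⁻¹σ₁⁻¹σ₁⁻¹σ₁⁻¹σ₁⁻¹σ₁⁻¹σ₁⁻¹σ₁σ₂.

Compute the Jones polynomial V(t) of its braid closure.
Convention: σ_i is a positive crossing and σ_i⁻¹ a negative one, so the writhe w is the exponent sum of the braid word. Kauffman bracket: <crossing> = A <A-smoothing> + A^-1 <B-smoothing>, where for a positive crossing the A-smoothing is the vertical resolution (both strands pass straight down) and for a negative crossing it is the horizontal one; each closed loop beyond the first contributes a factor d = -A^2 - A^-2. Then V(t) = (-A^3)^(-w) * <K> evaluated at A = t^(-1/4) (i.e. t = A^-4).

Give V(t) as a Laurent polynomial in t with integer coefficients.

t^-3 + t^-5 - t^-6 + t^-7 - t^-8 + t^-9 - t^-10

Derivation:
The presented braid s1^-1 s1^-1 s1^-1 s1^-1 s1^-1 s1^-1 s1^-1 s1^-1 s1 s2 on 3 strands reduces by inverse Markov moves (closure unchanged at each step):
  Destabilize: the word has the form β·s2 where s2 occurs only as the final letter (β ∈ B_2); drop it and the last strand → 2 strands.
  Deconjugate: the word is γ·β·γ⁻¹ with γ = s1^-1 (prefix) and γ⁻¹ = s1 (suffix); strip both.
Reduced to β = s1^-1 s1^-1 s1^-1 s1^-1 s1^-1 s1^-1 s1^-1 on 2 strands, 7 crossings.
Compute on β:
Braid: s1^-1 s1^-1 s1^-1 s1^-1 s1^-1 s1^-1 s1^-1 on 2 strands, 7 crossings.
Writhe w = (#positive) - (#negative) = 0 - 7 = -7.
Computing the Kauffman bracket via state sum. There are 2^7 = 128 states.
Smooth each crossing (0=||, 1=⌣⌢); contribution A^(Σ sign_k(1-2s_k)) * d^(L-1).
Tabulate the states by total A-exponent and number of loops L (A-exp: L × count):
  A^7: L=7 ×1
  A^5: L=6 ×7
  A^3: L=5 ×21
  A^1: L=4 ×35
  A^-1: L=3 ×35
  A^-3: L=2 ×21
  A^-5: L=1 ×7
  A^-7: L=2 ×1
Each group contributes A^e * Σ count * d^(L-1):
Powers of d = -A^2 - A^-2: d^2 = A^4 + 2 + A^-4; d^3 = -A^6 - 3*A^2 - 3*A^-2 - A^-6; d^4 = A^8 + 4*A^4 + 6 + 4*A^-4 + A^-8; d^5 = -A^10 - 5*A^6 - 10*A^2 - 10*A^-2 - 5*A^-6 - A^-10; d^6 = A^12 + 6*A^8 + 15*A^4 + 20 + 15*A^-4 + 6*A^-8 + A^-12.
  A^7 * (d^6) = A^19 + 6*A^15 + 15*A^11 + 20*A^7 + 15*A^3 + 6*A^-1 + A^-5
  A^5 * (7*d^5) = -7*A^15 - 35*A^11 - 70*A^7 - 70*A^3 - 35*A^-1 - 7*A^-5
  A^3 * (21*d^4) = 21*A^11 + 84*A^7 + 126*A^3 + 84*A^-1 + 21*A^-5
  A^1 * (35*d^3) = -35*A^7 - 105*A^3 - 105*A^-1 - 35*A^-5
  A^-1 * (35*d^2) = 35*A^3 + 70*A^-1 + 35*A^-5
  A^-3 * (21*d) = -21*A^-1 - 21*A^-5
  A^-5 * (7) = 7*A^-5
  A^-7 * (d) = -A^-5 - A^-9
Summing the groups: <K> = A^19 - A^15 + A^11 - A^7 + A^3 - A^-1 - A^-9
Normalise by the writhe: (-A^3)^(-w) = (-A^3)^(7) = -A^21, so f(A) = -A^21 * <K> = -A^40 + A^36 - A^32 + A^28 - A^24 + A^20 + A^12.
Substitute A = t^(-1/4), i.e. A^e → t^(-e/4): V(t) = t^-3 + t^-5 - t^-6 + t^-7 - t^-8 + t^-9 - t^-10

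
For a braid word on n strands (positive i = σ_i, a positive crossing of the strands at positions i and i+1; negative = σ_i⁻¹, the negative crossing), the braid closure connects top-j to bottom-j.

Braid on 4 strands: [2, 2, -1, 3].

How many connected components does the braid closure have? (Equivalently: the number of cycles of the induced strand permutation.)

Track the strand permutation on 4 strands, starting from identity.
  step 1: s2 swaps positions 2,3 -> [1 3 2 4]
  step 2: s2 swaps positions 2,3 -> [1 2 3 4]
  step 3: s1^-1 swaps positions 1,2 -> [2 1 3 4]
  step 4: s3 swaps positions 3,4 -> [2 1 4 3]
Final permutation (position -> original strand): [2 1 4 3]
Closure components = cycle count of this permutation = 2.

Answer: 2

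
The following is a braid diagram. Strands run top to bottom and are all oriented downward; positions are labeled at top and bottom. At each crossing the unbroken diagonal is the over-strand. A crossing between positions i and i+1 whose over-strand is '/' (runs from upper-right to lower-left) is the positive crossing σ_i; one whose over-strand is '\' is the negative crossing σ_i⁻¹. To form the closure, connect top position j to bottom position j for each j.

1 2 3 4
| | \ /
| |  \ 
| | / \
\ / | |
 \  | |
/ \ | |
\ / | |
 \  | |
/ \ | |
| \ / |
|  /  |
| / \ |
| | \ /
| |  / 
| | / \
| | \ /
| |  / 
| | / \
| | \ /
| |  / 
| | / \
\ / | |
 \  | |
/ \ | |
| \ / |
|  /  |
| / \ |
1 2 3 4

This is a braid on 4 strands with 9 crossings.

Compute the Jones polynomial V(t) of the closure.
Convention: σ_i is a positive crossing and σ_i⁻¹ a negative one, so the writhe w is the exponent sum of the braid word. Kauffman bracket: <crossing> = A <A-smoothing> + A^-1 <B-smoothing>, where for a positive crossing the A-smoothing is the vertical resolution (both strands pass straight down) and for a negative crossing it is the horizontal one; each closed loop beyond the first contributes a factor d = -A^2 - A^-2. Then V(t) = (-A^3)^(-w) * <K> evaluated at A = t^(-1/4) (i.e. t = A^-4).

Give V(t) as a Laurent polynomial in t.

Reading the diagram top to bottom ('/'-over between positions i,i+1 = s_i, '\'-over = s_i^-1): braid word = s3^-1 s1^-1 s1^-1 s2 s3 s3 s3 s1^-1 s2.
Braid: s3^-1 s1^-1 s1^-1 s2 s3 s3 s3 s1^-1 s2 on 4 strands, 9 crossings.
Writhe w = (#positive) - (#negative) = 5 - 4 = 1.
State-sum expansion of <K>. There are 2^9 = 512 states.
Smooth each crossing (0=||, 1=⌣⌢); contribution A^(Σ sign_k(1-2s_k)) * d^(L-1).
Tabulate the states by total A-exponent and number of loops L (A-exp: L × count):
  A^9: L=4 ×1
  A^7: L=3 ×5, L=5 ×4
  A^5: L=2 ×10, L=4 ×23, L=6 ×3
  A^3: L=1 ×8, L=3 ×57, L=5 ×18, L=7 ×1
  A^1: L=2 ×70, L=4 ×50, L=6 ×6
  A^-1: L=1 ×33, L=3 ×75, L=5 ×18
  A^-3: L=2 ×51, L=4 ×32, L=6 ×1
  A^-5: L=3 ×32, L=5 ×4
  A^-7: L=4 ×9
  A^-9: L=5 ×1
Each group contributes A^e * Σ count * d^(L-1):
Powers of d = -A^2 - A^-2: d^2 = A^4 + 2 + A^-4; d^3 = -A^6 - 3*A^2 - 3*A^-2 - A^-6; d^4 = A^8 + 4*A^4 + 6 + 4*A^-4 + A^-8; d^5 = -A^10 - 5*A^6 - 10*A^2 - 10*A^-2 - 5*A^-6 - A^-10; d^6 = A^12 + 6*A^8 + 15*A^4 + 20 + 15*A^-4 + 6*A^-8 + A^-12.
  A^9 * (d^3) = -A^15 - 3*A^11 - 3*A^7 - A^3
  A^7 * (5*d^2 + 4*d^4) = 4*A^15 + 21*A^11 + 34*A^7 + 21*A^3 + 4*A^-1
  A^5 * (10*d + 23*d^3 + 3*d^5) = -3*A^15 - 38*A^11 - 109*A^7 - 109*A^3 - 38*A^-1 - 3*A^-5
  A^3 * (8 + 57*d^2 + 18*d^4 + d^6) = A^15 + 24*A^11 + 144*A^7 + 250*A^3 + 144*A^-1 + 24*A^-5 + A^-9
  A^1 * (70*d + 50*d^3 + 6*d^5) = -6*A^11 - 80*A^7 - 280*A^3 - 280*A^-1 - 80*A^-5 - 6*A^-9
  A^-1 * (33 + 75*d^2 + 18*d^4) = 18*A^7 + 147*A^3 + 291*A^-1 + 147*A^-5 + 18*A^-9
  A^-3 * (51*d + 32*d^3 + d^5) = -A^7 - 37*A^3 - 157*A^-1 - 157*A^-5 - 37*A^-9 - A^-13
  A^-5 * (32*d^2 + 4*d^4) = 4*A^3 + 48*A^-1 + 88*A^-5 + 48*A^-9 + 4*A^-13
  A^-7 * (9*d^3) = -9*A^-1 - 27*A^-5 - 27*A^-9 - 9*A^-13
  A^-9 * (d^4) = A^-1 + 4*A^-5 + 6*A^-9 + 4*A^-13 + A^-17
Summing the groups: <K> = A^15 - 2*A^11 + 3*A^7 - 5*A^3 + 4*A^-1 - 4*A^-5 + 3*A^-9 - 2*A^-13 + A^-17
Normalise by the writhe: (-A^3)^(-w) = (-A^3)^(-1) = -A^-3, so f(A) = -A^-3 * <K> = -A^12 + 2*A^8 - 3*A^4 + 5 - 4*A^-4 + 4*A^-8 - 3*A^-12 + 2*A^-16 - A^-20.
Substitute A = t^(-1/4), i.e. A^e → t^(-e/4): V(t) = -t^5 + 2*t^4 - 3*t^3 + 4*t^2 - 4*t + 5 - 3*t^-1 + 2*t^-2 - t^-3

Answer: -t^5 + 2*t^4 - 3*t^3 + 4*t^2 - 4*t + 5 - 3*t^-1 + 2*t^-2 - t^-3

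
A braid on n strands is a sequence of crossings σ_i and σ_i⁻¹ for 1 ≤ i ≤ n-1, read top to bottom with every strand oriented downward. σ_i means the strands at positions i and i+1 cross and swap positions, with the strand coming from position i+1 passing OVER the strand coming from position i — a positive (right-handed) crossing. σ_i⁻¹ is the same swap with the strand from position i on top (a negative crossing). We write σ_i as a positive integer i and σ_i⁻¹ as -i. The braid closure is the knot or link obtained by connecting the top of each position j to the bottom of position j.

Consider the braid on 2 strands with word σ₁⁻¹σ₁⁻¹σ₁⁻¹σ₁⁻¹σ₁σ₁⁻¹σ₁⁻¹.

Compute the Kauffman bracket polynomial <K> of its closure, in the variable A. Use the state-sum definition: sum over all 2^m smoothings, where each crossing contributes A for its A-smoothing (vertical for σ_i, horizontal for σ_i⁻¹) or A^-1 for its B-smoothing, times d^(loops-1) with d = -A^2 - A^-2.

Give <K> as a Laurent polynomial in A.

First cancel adjacent σ_i σ_i⁻¹ pairs (Reidemeister II — same braid, same closure): s1^-1 s1^-1 s1^-1 s1^-1 s1 s1^-1 s1^-1 → s1^-1 s1^-1 s1^-1 s1^-1 s1^-1.
Braid: s1^-1 s1^-1 s1^-1 s1^-1 s1^-1 on 2 strands, 5 crossings.
Writhe w = (#positive) - (#negative) = 0 - 5 = -5.
Enumerate smoothing states for the bracket polynomial. There are 2^5 = 32 states.
Each crossing splits two ways (0=vertical, 1=horizontal). The state's weight is A^(#A-smoothings - #B-smoothings) * d^(loops - 1).
  state 00000: A-exp=-5, loops=2, term = A^-5 * d^1
  state 00001: A-exp=-3, loops=1, term = A^-3 * d^0
  state 00010: A-exp=-3, loops=1, term = A^-3 * d^0
  state 00011: A-exp=-1, loops=2, term = A^-1 * d^1
  state 00100: A-exp=-3, loops=1, term = A^-3 * d^0
  state 00101: A-exp=-1, loops=2, term = A^-1 * d^1
  state 00110: A-exp=-1, loops=2, term = A^-1 * d^1
  state 00111: A-exp=+1, loops=3, term = A^1 * d^2
  state 01000: A-exp=-3, loops=1, term = A^-3 * d^0
  state 01001: A-exp=-1, loops=2, term = A^-1 * d^1
  state 01010: A-exp=-1, loops=2, term = A^-1 * d^1
  state 01011: A-exp=+1, loops=3, term = A^1 * d^2
  state 01100: A-exp=-1, loops=2, term = A^-1 * d^1
  state 01101: A-exp=+1, loops=3, term = A^1 * d^2
  state 01110: A-exp=+1, loops=3, term = A^1 * d^2
  state 01111: A-exp=+3, loops=4, term = A^3 * d^3
  state 10000: A-exp=-3, loops=1, term = A^-3 * d^0
  state 10001: A-exp=-1, loops=2, term = A^-1 * d^1
  state 10010: A-exp=-1, loops=2, term = A^-1 * d^1
  state 10011: A-exp=+1, loops=3, term = A^1 * d^2
  state 10100: A-exp=-1, loops=2, term = A^-1 * d^1
  state 10101: A-exp=+1, loops=3, term = A^1 * d^2
  state 10110: A-exp=+1, loops=3, term = A^1 * d^2
  state 10111: A-exp=+3, loops=4, term = A^3 * d^3
  state 11000: A-exp=-1, loops=2, term = A^-1 * d^1
  state 11001: A-exp=+1, loops=3, term = A^1 * d^2
  state 11010: A-exp=+1, loops=3, term = A^1 * d^2
  state 11011: A-exp=+3, loops=4, term = A^3 * d^3
  state 11100: A-exp=+1, loops=3, term = A^1 * d^2
  state 11101: A-exp=+3, loops=4, term = A^3 * d^3
  state 11110: A-exp=+3, loops=4, term = A^3 * d^3
  state 11111: A-exp=+5, loops=5, term = A^5 * d^4
Collect the terms by A-exponent (count of states per loop number):
Powers of d = -A^2 - A^-2: d^2 = A^4 + 2 + A^-4; d^3 = -A^6 - 3*A^2 - 3*A^-2 - A^-6; d^4 = A^8 + 4*A^4 + 6 + 4*A^-4 + A^-8.
  A^5 * (d^4) = A^13 + 4*A^9 + 6*A^5 + 4*A + A^-3
  A^3 * (5*d^3) = -5*A^9 - 15*A^5 - 15*A - 5*A^-3
  A^1 * (10*d^2) = 10*A^5 + 20*A + 10*A^-3
  A^-1 * (10*d) = -10*A - 10*A^-3
  A^-3 * (5) = 5*A^-3
  A^-5 * (d) = -A^-3 - A^-7
Summing the groups: <K> = A^13 - A^9 + A^5 - A - A^-7

Answer: A^13 - A^9 + A^5 - A - A^-7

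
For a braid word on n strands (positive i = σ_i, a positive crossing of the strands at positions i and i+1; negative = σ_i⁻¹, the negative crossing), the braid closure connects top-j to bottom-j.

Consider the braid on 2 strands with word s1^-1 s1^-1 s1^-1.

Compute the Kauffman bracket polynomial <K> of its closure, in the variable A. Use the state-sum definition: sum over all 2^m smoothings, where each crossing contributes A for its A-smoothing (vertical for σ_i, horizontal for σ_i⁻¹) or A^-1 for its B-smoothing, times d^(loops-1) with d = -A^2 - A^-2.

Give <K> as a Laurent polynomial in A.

A^7 - A^3 - A^-5

Derivation:
Braid: s1^-1 s1^-1 s1^-1 on 2 strands, 3 crossings.
Writhe w = (#positive) - (#negative) = 0 - 3 = -3.
Computing the Kauffman bracket via state sum. There are 2^3 = 8 states.
For each crossing: s=0 is the vertical smoothing, s=1 horizontal. Crossing k contributes A^(sign_k * (1 - 2*s_k)); loop factor d = -A^2 - A^-2.
  state 000: A-exp=-3, loops=2, term = A^-3 * d^1
  state 001: A-exp=-1, loops=1, term = A^-1 * d^0
  state 010: A-exp=-1, loops=1, term = A^-1 * d^0
  state 011: A-exp=+1, loops=2, term = A^1 * d^1
  state 100: A-exp=-1, loops=1, term = A^-1 * d^0
  state 101: A-exp=+1, loops=2, term = A^1 * d^1
  state 110: A-exp=+1, loops=2, term = A^1 * d^1
  state 111: A-exp=+3, loops=3, term = A^3 * d^2
Collect the terms by A-exponent (count of states per loop number):
Powers of d = -A^2 - A^-2: d^2 = A^4 + 2 + A^-4.
  A^3 * (d^2) = A^7 + 2*A^3 + A^-1
  A^1 * (3*d) = -3*A^3 - 3*A^-1
  A^-1 * (3) = 3*A^-1
  A^-3 * (d) = -A^-1 - A^-5
Summing the groups: <K> = A^7 - A^3 - A^-5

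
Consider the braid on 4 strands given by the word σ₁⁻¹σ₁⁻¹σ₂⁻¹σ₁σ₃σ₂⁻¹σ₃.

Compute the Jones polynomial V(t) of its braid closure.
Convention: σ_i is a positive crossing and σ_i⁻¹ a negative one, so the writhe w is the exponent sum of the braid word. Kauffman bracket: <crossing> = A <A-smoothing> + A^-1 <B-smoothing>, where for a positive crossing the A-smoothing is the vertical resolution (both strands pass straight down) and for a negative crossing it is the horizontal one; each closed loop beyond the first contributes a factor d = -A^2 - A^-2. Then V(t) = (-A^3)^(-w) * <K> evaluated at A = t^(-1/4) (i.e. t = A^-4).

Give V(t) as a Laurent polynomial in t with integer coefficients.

t^2 - t + 2 - 2*t^-1 + t^-2 - t^-3 + t^-4

Derivation:
Braid: s1^-1 s1^-1 s2^-1 s1 s3 s2^-1 s3 on 4 strands, 7 crossings.
Writhe w = (#positive) - (#negative) = 3 - 4 = -1.
Computing the Kauffman bracket via state sum. There are 2^7 = 128 states.
Smooth each crossing (0=||, 1=⌣⌢); contribution A^(Σ sign_k(1-2s_k)) * d^(L-1).
Tabulate the states by total A-exponent and number of loops L (A-exp: L × count):
  A^7: L=4 ×1
  A^5: L=3 ×7
  A^3: L=2 ×17, L=4 ×4
  A^1: L=1 ×14, L=3 ×20, L=5 ×1
  A^-1: L=2 ×27, L=4 ×8
  A^-3: L=1 ×5, L=3 ×15, L=5 ×1
  A^-5: L=2 ×4, L=4 ×3
  A^-7: L=3 ×1
Each group contributes A^e * Σ count * d^(L-1):
Powers of d = -A^2 - A^-2: d^2 = A^4 + 2 + A^-4; d^3 = -A^6 - 3*A^2 - 3*A^-2 - A^-6; d^4 = A^8 + 4*A^4 + 6 + 4*A^-4 + A^-8.
  A^7 * (d^3) = -A^13 - 3*A^9 - 3*A^5 - A
  A^5 * (7*d^2) = 7*A^9 + 14*A^5 + 7*A
  A^3 * (17*d + 4*d^3) = -4*A^9 - 29*A^5 - 29*A - 4*A^-3
  A^1 * (14 + 20*d^2 + d^4) = A^9 + 24*A^5 + 60*A + 24*A^-3 + A^-7
  A^-1 * (27*d + 8*d^3) = -8*A^5 - 51*A - 51*A^-3 - 8*A^-7
  A^-3 * (5 + 15*d^2 + d^4) = A^5 + 19*A + 41*A^-3 + 19*A^-7 + A^-11
  A^-5 * (4*d + 3*d^3) = -3*A - 13*A^-3 - 13*A^-7 - 3*A^-11
  A^-7 * (d^2) = A^-3 + 2*A^-7 + A^-11
Summing the groups: <K> = -A^13 + A^9 - A^5 + 2*A - 2*A^-3 + A^-7 - A^-11
Normalise by the writhe: (-A^3)^(-w) = (-A^3)^(1) = -A^3, so f(A) = -A^3 * <K> = A^16 - A^12 + A^8 - 2*A^4 + 2 - A^-4 + A^-8.
Substitute A = t^(-1/4), i.e. A^e → t^(-e/4): V(t) = t^2 - t + 2 - 2*t^-1 + t^-2 - t^-3 + t^-4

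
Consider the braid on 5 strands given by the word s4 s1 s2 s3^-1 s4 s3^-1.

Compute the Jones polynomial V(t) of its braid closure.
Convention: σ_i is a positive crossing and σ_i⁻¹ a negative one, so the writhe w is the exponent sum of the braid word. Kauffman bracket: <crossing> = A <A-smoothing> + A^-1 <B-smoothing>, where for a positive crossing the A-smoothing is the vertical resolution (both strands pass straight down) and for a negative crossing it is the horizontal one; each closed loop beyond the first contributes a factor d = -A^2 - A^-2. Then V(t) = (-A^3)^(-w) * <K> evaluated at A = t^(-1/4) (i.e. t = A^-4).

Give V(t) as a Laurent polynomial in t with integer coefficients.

Braid: s4 s1 s2 s3^-1 s4 s3^-1 on 5 strands, 6 crossings.
Writhe w = (#positive) - (#negative) = 4 - 2 = 2.
State-sum expansion of <K>. There are 2^6 = 64 states.
Smooth each crossing (0=||, 1=⌣⌢); contribution A^(Σ sign_k(1-2s_k)) * d^(L-1).
Tabulate the states by total A-exponent and number of loops L (A-exp: L × count):
  A^6: L=5 ×1
  A^4: L=4 ×6
  A^2: L=3 ×14, L=5 ×1
  A^0: L=2 ×14, L=4 ×6
  A^-2: L=1 ×5, L=3 ×9, L=5 ×1
  A^-4: L=2 ×4, L=4 ×2
  A^-6: L=3 ×1
Each group contributes A^e * Σ count * d^(L-1):
Powers of d = -A^2 - A^-2: d^2 = A^4 + 2 + A^-4; d^3 = -A^6 - 3*A^2 - 3*A^-2 - A^-6; d^4 = A^8 + 4*A^4 + 6 + 4*A^-4 + A^-8.
  A^6 * (d^4) = A^14 + 4*A^10 + 6*A^6 + 4*A^2 + A^-2
  A^4 * (6*d^3) = -6*A^10 - 18*A^6 - 18*A^2 - 6*A^-2
  A^2 * (14*d^2 + d^4) = A^10 + 18*A^6 + 34*A^2 + 18*A^-2 + A^-6
  A^0 * (14*d + 6*d^3) = -6*A^6 - 32*A^2 - 32*A^-2 - 6*A^-6
  A^-2 * (5 + 9*d^2 + d^4) = A^6 + 13*A^2 + 29*A^-2 + 13*A^-6 + A^-10
  A^-4 * (4*d + 2*d^3) = -2*A^2 - 10*A^-2 - 10*A^-6 - 2*A^-10
  A^-6 * (d^2) = A^-2 + 2*A^-6 + A^-10
Summing the groups: <K> = A^14 - A^10 + A^6 - A^2 + A^-2
Normalise by the writhe: (-A^3)^(-w) = (-A^3)^(-2) = A^-6, so f(A) = A^-6 * <K> = A^8 - A^4 + 1 - A^-4 + A^-8.
Substitute A = t^(-1/4), i.e. A^e → t^(-e/4): V(t) = t^2 - t + 1 - t^-1 + t^-2

Answer: t^2 - t + 1 - t^-1 + t^-2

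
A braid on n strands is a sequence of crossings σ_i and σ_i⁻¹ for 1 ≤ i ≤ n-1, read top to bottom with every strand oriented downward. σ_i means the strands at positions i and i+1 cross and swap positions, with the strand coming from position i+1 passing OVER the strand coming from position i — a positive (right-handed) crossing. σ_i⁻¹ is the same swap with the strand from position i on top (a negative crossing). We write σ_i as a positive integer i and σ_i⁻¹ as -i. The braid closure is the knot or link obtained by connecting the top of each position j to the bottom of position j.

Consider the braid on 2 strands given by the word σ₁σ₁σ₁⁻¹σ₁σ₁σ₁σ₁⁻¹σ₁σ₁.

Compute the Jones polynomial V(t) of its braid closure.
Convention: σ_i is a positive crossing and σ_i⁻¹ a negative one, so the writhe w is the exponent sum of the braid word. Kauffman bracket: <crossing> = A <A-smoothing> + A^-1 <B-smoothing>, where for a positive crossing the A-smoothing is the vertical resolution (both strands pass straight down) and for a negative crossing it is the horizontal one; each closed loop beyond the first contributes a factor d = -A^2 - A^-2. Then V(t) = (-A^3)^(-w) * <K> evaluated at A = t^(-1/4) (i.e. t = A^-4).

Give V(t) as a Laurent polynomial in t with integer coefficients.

-t^7 + t^6 - t^5 + t^4 + t^2

Derivation:
First cancel adjacent σ_i σ_i⁻¹ pairs (Reidemeister II — same braid, same closure): s1 s1 s1^-1 s1 s1 s1 s1^-1 s1 s1 → s1 s1 s1 s1 s1.
Braid: s1 s1 s1 s1 s1 on 2 strands, 5 crossings.
Writhe w = (#positive) - (#negative) = 5 - 0 = 5.
Computing the Kauffman bracket via state sum. There are 2^5 = 32 states.
Smooth each crossing (0=||, 1=⌣⌢); contribution A^(Σ sign_k(1-2s_k)) * d^(L-1).
  state 00000: A-exp=+5, loops=2, term = A^5 * d^1
  state 00001: A-exp=+3, loops=1, term = A^3 * d^0
  state 00010: A-exp=+3, loops=1, term = A^3 * d^0
  state 00011: A-exp=+1, loops=2, term = A^1 * d^1
  state 00100: A-exp=+3, loops=1, term = A^3 * d^0
  state 00101: A-exp=+1, loops=2, term = A^1 * d^1
  state 00110: A-exp=+1, loops=2, term = A^1 * d^1
  state 00111: A-exp=-1, loops=3, term = A^-1 * d^2
  state 01000: A-exp=+3, loops=1, term = A^3 * d^0
  state 01001: A-exp=+1, loops=2, term = A^1 * d^1
  state 01010: A-exp=+1, loops=2, term = A^1 * d^1
  state 01011: A-exp=-1, loops=3, term = A^-1 * d^2
  state 01100: A-exp=+1, loops=2, term = A^1 * d^1
  state 01101: A-exp=-1, loops=3, term = A^-1 * d^2
  state 01110: A-exp=-1, loops=3, term = A^-1 * d^2
  state 01111: A-exp=-3, loops=4, term = A^-3 * d^3
  state 10000: A-exp=+3, loops=1, term = A^3 * d^0
  state 10001: A-exp=+1, loops=2, term = A^1 * d^1
  state 10010: A-exp=+1, loops=2, term = A^1 * d^1
  state 10011: A-exp=-1, loops=3, term = A^-1 * d^2
  state 10100: A-exp=+1, loops=2, term = A^1 * d^1
  state 10101: A-exp=-1, loops=3, term = A^-1 * d^2
  state 10110: A-exp=-1, loops=3, term = A^-1 * d^2
  state 10111: A-exp=-3, loops=4, term = A^-3 * d^3
  state 11000: A-exp=+1, loops=2, term = A^1 * d^1
  state 11001: A-exp=-1, loops=3, term = A^-1 * d^2
  state 11010: A-exp=-1, loops=3, term = A^-1 * d^2
  state 11011: A-exp=-3, loops=4, term = A^-3 * d^3
  state 11100: A-exp=-1, loops=3, term = A^-1 * d^2
  state 11101: A-exp=-3, loops=4, term = A^-3 * d^3
  state 11110: A-exp=-3, loops=4, term = A^-3 * d^3
  state 11111: A-exp=-5, loops=5, term = A^-5 * d^4
Collect the terms by A-exponent (count of states per loop number):
Powers of d = -A^2 - A^-2: d^2 = A^4 + 2 + A^-4; d^3 = -A^6 - 3*A^2 - 3*A^-2 - A^-6; d^4 = A^8 + 4*A^4 + 6 + 4*A^-4 + A^-8.
  A^5 * (d) = -A^7 - A^3
  A^3 * (5) = 5*A^3
  A^1 * (10*d) = -10*A^3 - 10*A^-1
  A^-1 * (10*d^2) = 10*A^3 + 20*A^-1 + 10*A^-5
  A^-3 * (5*d^3) = -5*A^3 - 15*A^-1 - 15*A^-5 - 5*A^-9
  A^-5 * (d^4) = A^3 + 4*A^-1 + 6*A^-5 + 4*A^-9 + A^-13
Summing the groups: <K> = -A^7 - A^-1 + A^-5 - A^-9 + A^-13
Normalise by the writhe: (-A^3)^(-w) = (-A^3)^(-5) = -A^-15, so f(A) = -A^-15 * <K> = A^-8 + A^-16 - A^-20 + A^-24 - A^-28.
Substitute A = t^(-1/4), i.e. A^e → t^(-e/4): V(t) = -t^7 + t^6 - t^5 + t^4 + t^2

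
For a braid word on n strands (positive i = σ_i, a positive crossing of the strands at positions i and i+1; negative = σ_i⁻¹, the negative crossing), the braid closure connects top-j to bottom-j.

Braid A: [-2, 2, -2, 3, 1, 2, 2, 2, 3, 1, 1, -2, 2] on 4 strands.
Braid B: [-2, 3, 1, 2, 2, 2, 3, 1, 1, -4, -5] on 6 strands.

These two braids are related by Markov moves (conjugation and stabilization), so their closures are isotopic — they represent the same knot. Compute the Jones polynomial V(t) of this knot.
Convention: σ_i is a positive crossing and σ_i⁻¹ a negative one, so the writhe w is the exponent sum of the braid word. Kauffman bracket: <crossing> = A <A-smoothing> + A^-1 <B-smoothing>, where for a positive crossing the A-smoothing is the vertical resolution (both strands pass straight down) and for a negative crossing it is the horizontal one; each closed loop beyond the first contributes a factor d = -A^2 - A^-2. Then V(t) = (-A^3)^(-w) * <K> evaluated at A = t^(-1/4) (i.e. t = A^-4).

t^10 - 3*t^9 + 4*t^8 - 6*t^7 + 6*t^6 - 5*t^5 + 5*t^4 - 2*t^3 + t^2

Derivation:
Markov-equivalent braids have isotopic closures, hence identical knot invariants. Strip the Markov moves from each word to reach a common short braid β, then compute V(t) once on β.
Braid A: s2^-1 s2 s2^-1 s3 s1 s2 s2 s2 s3 s1 s1 s2^-1 s2 on 4 strands reduces by inverse Markov moves (closure unchanged at each step):
  Deconjugate: the word is γ·β·γ⁻¹ with γ = s2^-1 s2 (prefix) and γ⁻¹ = s2^-1 s2 (suffix); strip both.
Reduced to β = s2^-1 s3 s1 s2 s2 s2 s3 s1 s1 on 4 strands, 9 crossings.
Braid B: s2^-1 s3 s1 s2 s2 s2 s3 s1 s1 s4^-1 s5^-1 on 6 strands reduces by inverse Markov moves (closure unchanged at each step):
  Destabilize: the word has the form β·s5^-1 where s5^-1 occurs only as the final letter (β ∈ B_5); drop it and the last strand → 5 strands.
  Destabilize: the word has the form β·s4^-1 where s4^-1 occurs only as the final letter (β ∈ B_4); drop it and the last strand → 4 strands.
Reduced to β = s2^-1 s3 s1 s2 s2 s2 s3 s1 s1 on 4 strands, 9 crossings.
Both give the same β = s2^-1 s3 s1 s2 s2 s2 s3 s1 s1 on 4 strands, so one state sum suffices:
Braid: s2^-1 s3 s1 s2 s2 s2 s3 s1 s1 on 4 strands, 9 crossings.
Writhe w = (#positive) - (#negative) = 8 - 1 = 7.
Computing the Kauffman bracket via state sum. There are 2^9 = 512 states.
Smooth each crossing (0=||, 1=⌣⌢); contribution A^(Σ sign_k(1-2s_k)) * d^(L-1).
Tabulate the states by total A-exponent and number of loops L (A-exp: L × count):
  A^9: L=3 ×1
  A^7: L=2 ×5, L=4 ×4
  A^5: L=1 ×6, L=3 ×27, L=5 ×3
  A^3: L=2 ×57, L=4 ×26, L=6 ×1
  A^1: L=1 ×39, L=3 ×77, L=5 ×10
  A^-1: L=2 ×81, L=4 ×44, L=6 ×1
  A^-3: L=3 ×73, L=5 ×11
  A^-5: L=4 ×35, L=6 ×1
  A^-7: L=5 ×9
  A^-9: L=6 ×1
Each group contributes A^e * Σ count * d^(L-1):
Powers of d = -A^2 - A^-2: d^2 = A^4 + 2 + A^-4; d^3 = -A^6 - 3*A^2 - 3*A^-2 - A^-6; d^4 = A^8 + 4*A^4 + 6 + 4*A^-4 + A^-8; d^5 = -A^10 - 5*A^6 - 10*A^2 - 10*A^-2 - 5*A^-6 - A^-10.
  A^9 * (d^2) = A^13 + 2*A^9 + A^5
  A^7 * (5*d + 4*d^3) = -4*A^13 - 17*A^9 - 17*A^5 - 4*A
  A^5 * (6 + 27*d^2 + 3*d^4) = 3*A^13 + 39*A^9 + 78*A^5 + 39*A + 3*A^-3
  A^3 * (57*d + 26*d^3 + d^5) = -A^13 - 31*A^9 - 145*A^5 - 145*A - 31*A^-3 - A^-7
  A^1 * (39 + 77*d^2 + 10*d^4) = 10*A^9 + 117*A^5 + 253*A + 117*A^-3 + 10*A^-7
  A^-1 * (81*d + 44*d^3 + d^5) = -A^9 - 49*A^5 - 223*A - 223*A^-3 - 49*A^-7 - A^-11
  A^-3 * (73*d^2 + 11*d^4) = 11*A^5 + 117*A + 212*A^-3 + 117*A^-7 + 11*A^-11
  A^-5 * (35*d^3 + d^5) = -A^5 - 40*A - 115*A^-3 - 115*A^-7 - 40*A^-11 - A^-15
  A^-7 * (9*d^4) = 9*A + 36*A^-3 + 54*A^-7 + 36*A^-11 + 9*A^-15
  A^-9 * (d^5) = -A - 5*A^-3 - 10*A^-7 - 10*A^-11 - 5*A^-15 - A^-19
Summing the groups: <K> = -A^13 + 2*A^9 - 5*A^5 + 5*A - 6*A^-3 + 6*A^-7 - 4*A^-11 + 3*A^-15 - A^-19
Normalise by the writhe: (-A^3)^(-w) = (-A^3)^(-7) = -A^-21, so f(A) = -A^-21 * <K> = A^-8 - 2*A^-12 + 5*A^-16 - 5*A^-20 + 6*A^-24 - 6*A^-28 + 4*A^-32 - 3*A^-36 + A^-40.
Substitute A = t^(-1/4), i.e. A^e → t^(-e/4): V(t) = t^10 - 3*t^9 + 4*t^8 - 6*t^7 + 6*t^6 - 5*t^5 + 5*t^4 - 2*t^3 + t^2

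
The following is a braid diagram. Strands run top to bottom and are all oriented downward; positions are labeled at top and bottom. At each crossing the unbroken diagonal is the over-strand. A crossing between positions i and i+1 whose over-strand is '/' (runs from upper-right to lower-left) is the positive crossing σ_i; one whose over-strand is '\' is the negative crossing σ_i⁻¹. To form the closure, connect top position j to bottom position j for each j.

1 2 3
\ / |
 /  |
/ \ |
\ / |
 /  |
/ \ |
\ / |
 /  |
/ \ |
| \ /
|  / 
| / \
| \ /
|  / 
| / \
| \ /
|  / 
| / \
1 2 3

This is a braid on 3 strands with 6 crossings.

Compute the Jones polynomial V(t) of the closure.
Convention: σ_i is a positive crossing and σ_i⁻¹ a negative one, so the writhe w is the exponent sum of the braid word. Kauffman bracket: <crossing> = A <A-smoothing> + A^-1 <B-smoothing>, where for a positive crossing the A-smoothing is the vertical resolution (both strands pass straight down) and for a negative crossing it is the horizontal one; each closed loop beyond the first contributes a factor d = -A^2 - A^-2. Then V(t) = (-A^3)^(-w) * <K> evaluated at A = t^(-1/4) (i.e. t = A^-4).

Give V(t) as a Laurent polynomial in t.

t^8 - 2*t^7 + t^6 - 2*t^5 + 2*t^4 + t^2

Derivation:
Reading the diagram top to bottom ('/'-over between positions i,i+1 = s_i, '\'-over = s_i^-1): braid word = s1 s1 s1 s2 s2 s2.
Braid: s1 s1 s1 s2 s2 s2 on 3 strands, 6 crossings.
Writhe w = (#positive) - (#negative) = 6 - 0 = 6.
State-sum expansion of <K>. There are 2^6 = 64 states.
Each crossing splits two ways (0=vertical, 1=horizontal). The state's weight is A^(#A-smoothings - #B-smoothings) * d^(loops - 1).
Tabulate the states by total A-exponent and number of loops L (A-exp: L × count):
  A^6: L=3 ×1
  A^4: L=2 ×6
  A^2: L=1 ×9, L=3 ×6
  A^0: L=2 ×18, L=4 ×2
  A^-2: L=3 ×15
  A^-4: L=4 ×6
  A^-6: L=5 ×1
Each group contributes A^e * Σ count * d^(L-1):
Powers of d = -A^2 - A^-2: d^2 = A^4 + 2 + A^-4; d^3 = -A^6 - 3*A^2 - 3*A^-2 - A^-6; d^4 = A^8 + 4*A^4 + 6 + 4*A^-4 + A^-8.
  A^6 * (d^2) = A^10 + 2*A^6 + A^2
  A^4 * (6*d) = -6*A^6 - 6*A^2
  A^2 * (9 + 6*d^2) = 6*A^6 + 21*A^2 + 6*A^-2
  A^0 * (18*d + 2*d^3) = -2*A^6 - 24*A^2 - 24*A^-2 - 2*A^-6
  A^-2 * (15*d^2) = 15*A^2 + 30*A^-2 + 15*A^-6
  A^-4 * (6*d^3) = -6*A^2 - 18*A^-2 - 18*A^-6 - 6*A^-10
  A^-6 * (d^4) = A^2 + 4*A^-2 + 6*A^-6 + 4*A^-10 + A^-14
Summing the groups: <K> = A^10 + 2*A^2 - 2*A^-2 + A^-6 - 2*A^-10 + A^-14
Normalise by the writhe: (-A^3)^(-w) = (-A^3)^(-6) = A^-18, so f(A) = A^-18 * <K> = A^-8 + 2*A^-16 - 2*A^-20 + A^-24 - 2*A^-28 + A^-32.
Substitute A = t^(-1/4), i.e. A^e → t^(-e/4): V(t) = t^8 - 2*t^7 + t^6 - 2*t^5 + 2*t^4 + t^2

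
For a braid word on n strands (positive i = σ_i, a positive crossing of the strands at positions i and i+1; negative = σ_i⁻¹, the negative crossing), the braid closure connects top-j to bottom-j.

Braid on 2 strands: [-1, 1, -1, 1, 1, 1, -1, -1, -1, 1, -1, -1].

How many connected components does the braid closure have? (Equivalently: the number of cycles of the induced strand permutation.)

Track the strand permutation on 2 strands, starting from identity.
  step 1: s1^-1 swaps positions 1,2 -> [2 1]
  step 2: s1 swaps positions 1,2 -> [1 2]
  step 3: s1^-1 swaps positions 1,2 -> [2 1]
  step 4: s1 swaps positions 1,2 -> [1 2]
  step 5: s1 swaps positions 1,2 -> [2 1]
  step 6: s1 swaps positions 1,2 -> [1 2]
  step 7: s1^-1 swaps positions 1,2 -> [2 1]
  step 8: s1^-1 swaps positions 1,2 -> [1 2]
  step 9: s1^-1 swaps positions 1,2 -> [2 1]
  step 10: s1 swaps positions 1,2 -> [1 2]
  step 11: s1^-1 swaps positions 1,2 -> [2 1]
  step 12: s1^-1 swaps positions 1,2 -> [1 2]
Final permutation (position -> original strand): [1 2]
Closure components = cycle count of this permutation = 2.

Answer: 2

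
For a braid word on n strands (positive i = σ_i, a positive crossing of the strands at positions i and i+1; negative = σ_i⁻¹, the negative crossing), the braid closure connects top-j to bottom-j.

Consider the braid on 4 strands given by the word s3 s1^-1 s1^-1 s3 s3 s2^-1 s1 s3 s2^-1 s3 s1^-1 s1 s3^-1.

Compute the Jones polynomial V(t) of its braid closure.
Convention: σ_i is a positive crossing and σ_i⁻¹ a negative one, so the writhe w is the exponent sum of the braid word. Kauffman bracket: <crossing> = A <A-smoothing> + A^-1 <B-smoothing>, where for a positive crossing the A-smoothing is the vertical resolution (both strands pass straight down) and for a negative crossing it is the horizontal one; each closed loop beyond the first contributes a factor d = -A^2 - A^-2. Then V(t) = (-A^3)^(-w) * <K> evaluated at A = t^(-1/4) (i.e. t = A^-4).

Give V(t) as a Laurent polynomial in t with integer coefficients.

t^5 - 2*t^4 + 3*t^3 - 3*t^2 + 3*t - 3 + 2*t^-1 - t^-2 + t^-3

Derivation:
The presented braid s3 s1^-1 s1^-1 s3 s3 s2^-1 s1 s3 s2^-1 s3 s1^-1 s1 s3^-1 on 4 strands reduces by inverse Markov moves (closure unchanged at each step):
  Deconjugate: the word is γ·β·γ⁻¹ with γ = s3 (prefix) and γ⁻¹ = s3^-1 (suffix); strip both.
  Deconjugate: the word is γ·β·γ⁻¹ with γ = s1^-1 (prefix) and γ⁻¹ = s1 (suffix); strip both.
Reduced to β = s1^-1 s3 s3 s2^-1 s1 s3 s2^-1 s3 s1^-1 on 4 strands, 9 crossings.
Compute on β:
Braid: s1^-1 s3 s3 s2^-1 s1 s3 s2^-1 s3 s1^-1 on 4 strands, 9 crossings.
Writhe w = (#positive) - (#negative) = 5 - 4 = 1.
Enumerate smoothing states for the bracket polynomial. There are 2^9 = 512 states.
For each crossing: s=0 is the vertical smoothing, s=1 horizontal. Crossing k contributes A^(sign_k * (1 - 2*s_k)); loop factor d = -A^2 - A^-2.
Tabulate the states by total A-exponent and number of loops L (A-exp: L × count):
  A^9: L=4 ×1
  A^7: L=3 ×9
  A^5: L=2 ×29, L=4 ×7
  A^3: L=1 ×30, L=3 ×52, L=5 ×2
  A^1: L=2 ×83, L=4 ×43
  A^-1: L=1 ×11, L=3 ×93, L=5 ×22
  A^-3: L=2 ×19, L=4 ×58, L=6 ×7
  A^-5: L=3 ×15, L=5 ×20, L=7 ×1
  A^-7: L=4 ×6, L=6 ×3
  A^-9: L=5 ×1
Each group contributes A^e * Σ count * d^(L-1):
Powers of d = -A^2 - A^-2: d^2 = A^4 + 2 + A^-4; d^3 = -A^6 - 3*A^2 - 3*A^-2 - A^-6; d^4 = A^8 + 4*A^4 + 6 + 4*A^-4 + A^-8; d^5 = -A^10 - 5*A^6 - 10*A^2 - 10*A^-2 - 5*A^-6 - A^-10; d^6 = A^12 + 6*A^8 + 15*A^4 + 20 + 15*A^-4 + 6*A^-8 + A^-12.
  A^9 * (d^3) = -A^15 - 3*A^11 - 3*A^7 - A^3
  A^7 * (9*d^2) = 9*A^11 + 18*A^7 + 9*A^3
  A^5 * (29*d + 7*d^3) = -7*A^11 - 50*A^7 - 50*A^3 - 7*A^-1
  A^3 * (30 + 52*d^2 + 2*d^4) = 2*A^11 + 60*A^7 + 146*A^3 + 60*A^-1 + 2*A^-5
  A^1 * (83*d + 43*d^3) = -43*A^7 - 212*A^3 - 212*A^-1 - 43*A^-5
  A^-1 * (11 + 93*d^2 + 22*d^4) = 22*A^7 + 181*A^3 + 329*A^-1 + 181*A^-5 + 22*A^-9
  A^-3 * (19*d + 58*d^3 + 7*d^5) = -7*A^7 - 93*A^3 - 263*A^-1 - 263*A^-5 - 93*A^-9 - 7*A^-13
  A^-5 * (15*d^2 + 20*d^4 + d^6) = A^7 + 26*A^3 + 110*A^-1 + 170*A^-5 + 110*A^-9 + 26*A^-13 + A^-17
  A^-7 * (6*d^3 + 3*d^5) = -3*A^3 - 21*A^-1 - 48*A^-5 - 48*A^-9 - 21*A^-13 - 3*A^-17
  A^-9 * (d^4) = A^-1 + 4*A^-5 + 6*A^-9 + 4*A^-13 + A^-17
Summing the groups: <K> = -A^15 + A^11 - 2*A^7 + 3*A^3 - 3*A^-1 + 3*A^-5 - 3*A^-9 + 2*A^-13 - A^-17
Normalise by the writhe: (-A^3)^(-w) = (-A^3)^(-1) = -A^-3, so f(A) = -A^-3 * <K> = A^12 - A^8 + 2*A^4 - 3 + 3*A^-4 - 3*A^-8 + 3*A^-12 - 2*A^-16 + A^-20.
Substitute A = t^(-1/4), i.e. A^e → t^(-e/4): V(t) = t^5 - 2*t^4 + 3*t^3 - 3*t^2 + 3*t - 3 + 2*t^-1 - t^-2 + t^-3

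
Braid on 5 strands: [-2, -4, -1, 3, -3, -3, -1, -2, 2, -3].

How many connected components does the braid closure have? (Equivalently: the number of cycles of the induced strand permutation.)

Track the strand permutation on 5 strands, starting from identity.
  step 1: s2^-1 swaps positions 2,3 -> [1 3 2 4 5]
  step 2: s4^-1 swaps positions 4,5 -> [1 3 2 5 4]
  step 3: s1^-1 swaps positions 1,2 -> [3 1 2 5 4]
  step 4: s3 swaps positions 3,4 -> [3 1 5 2 4]
  step 5: s3^-1 swaps positions 3,4 -> [3 1 2 5 4]
  step 6: s3^-1 swaps positions 3,4 -> [3 1 5 2 4]
  step 7: s1^-1 swaps positions 1,2 -> [1 3 5 2 4]
  step 8: s2^-1 swaps positions 2,3 -> [1 5 3 2 4]
  step 9: s2 swaps positions 2,3 -> [1 3 5 2 4]
  step 10: s3^-1 swaps positions 3,4 -> [1 3 2 5 4]
Final permutation (position -> original strand): [1 3 2 5 4]
Closure components = cycle count of this permutation = 3.

Answer: 3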